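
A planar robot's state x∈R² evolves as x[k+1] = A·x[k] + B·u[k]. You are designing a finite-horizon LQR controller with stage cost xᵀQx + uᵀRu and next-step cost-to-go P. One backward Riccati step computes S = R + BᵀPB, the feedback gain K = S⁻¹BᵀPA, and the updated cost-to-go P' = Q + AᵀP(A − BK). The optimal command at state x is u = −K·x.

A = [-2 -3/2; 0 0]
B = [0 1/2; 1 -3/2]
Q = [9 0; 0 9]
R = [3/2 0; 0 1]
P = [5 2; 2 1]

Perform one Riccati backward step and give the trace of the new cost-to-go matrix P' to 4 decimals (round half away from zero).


BᵀP = [2.0000 1.0000; -0.5000 -0.5000]
S = R + BᵀPB = [3/2 0; 0 1] + [1.0000 -0.5000; -0.5000 0.5000] = [2.5000 -0.5000; -0.5000 1.5000]
BᵀPA = [-4.0000 -3.0000; 1.0000 0.7500]
K = S⁻¹·BᵀPA = [-1.5714 -1.1786; 0.1429 0.1071]
A−BK = [-2.0714 -1.5536; 1.7857 1.3393]
AᵀP(A−BK) = [13.5714 10.1786; 10.1786 7.6339]
P' = Q + AᵀP(A−BK) = [22.5714 10.1786; 10.1786 16.6339]
tr(P') = 39.2054

39.2054


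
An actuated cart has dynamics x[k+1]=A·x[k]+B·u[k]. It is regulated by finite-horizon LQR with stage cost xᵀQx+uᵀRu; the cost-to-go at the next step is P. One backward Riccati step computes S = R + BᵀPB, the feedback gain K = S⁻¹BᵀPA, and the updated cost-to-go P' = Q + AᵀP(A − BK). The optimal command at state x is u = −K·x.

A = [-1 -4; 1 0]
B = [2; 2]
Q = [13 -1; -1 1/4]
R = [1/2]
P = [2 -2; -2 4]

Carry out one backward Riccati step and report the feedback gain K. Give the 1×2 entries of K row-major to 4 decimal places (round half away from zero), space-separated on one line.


BᵀP = [0.0000 4.0000]
S = R + BᵀPB = [1/2] + [8.0000] = [8.5000]
BᵀPA = [4.0000 0.0000]
K = S⁻¹·BᵀPA = [0.4706 0.0000]
A−BK = [-1.9412 -4.0000; 0.0588 0.0000]
AᵀP(A−BK) = [8.1176 16.0000; 16.0000 32.0000]
P' = Q + AᵀP(A−BK) = [21.1176 15.0000; 15.0000 32.2500]
tr(P') = 53.3676

0.4706 0.0000


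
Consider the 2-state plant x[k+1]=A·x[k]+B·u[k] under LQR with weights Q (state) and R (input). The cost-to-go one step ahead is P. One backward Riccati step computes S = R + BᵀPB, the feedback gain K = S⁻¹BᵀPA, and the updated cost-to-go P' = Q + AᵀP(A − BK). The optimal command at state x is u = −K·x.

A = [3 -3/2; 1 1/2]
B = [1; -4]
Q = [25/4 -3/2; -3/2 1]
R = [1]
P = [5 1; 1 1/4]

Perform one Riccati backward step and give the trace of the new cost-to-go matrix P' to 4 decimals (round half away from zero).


62.6875

BᵀP = [1.0000 0.0000]
S = R + BᵀPB = [1] + [1.0000] = [2.0000]
BᵀPA = [3.0000 -1.5000]
K = S⁻¹·BᵀPA = [1.5000 -0.7500]
A−BK = [1.5000 -0.7500; 7.0000 -2.5000]
AᵀP(A−BK) = [46.7500 -20.1250; -20.1250 8.6875]
P' = Q + AᵀP(A−BK) = [53.0000 -21.6250; -21.6250 9.6875]
tr(P') = 62.6875


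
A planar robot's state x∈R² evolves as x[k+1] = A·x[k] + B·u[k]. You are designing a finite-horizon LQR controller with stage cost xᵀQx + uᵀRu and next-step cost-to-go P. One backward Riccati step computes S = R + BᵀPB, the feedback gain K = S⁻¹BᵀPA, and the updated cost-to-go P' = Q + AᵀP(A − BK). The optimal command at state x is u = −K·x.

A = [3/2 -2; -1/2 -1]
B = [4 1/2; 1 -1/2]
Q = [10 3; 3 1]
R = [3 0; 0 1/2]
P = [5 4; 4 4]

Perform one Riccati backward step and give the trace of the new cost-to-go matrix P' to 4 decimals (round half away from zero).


12.5469

BᵀP = [24.0000 20.0000; 0.5000 0.0000]
S = R + BᵀPB = [3 0; 0 1/2] + [116.0000 2.0000; 2.0000 0.2500] = [119.0000 2.0000; 2.0000 0.7500]
BᵀPA = [26.0000 -68.0000; 0.7500 -1.0000]
K = S⁻¹·BᵀPA = [0.2111 -0.5748; 0.4370 0.1994]
A−BK = [0.4370 0.1994; -0.4927 -0.3255]
AᵀP(A−BK) = [0.4326 -0.2053; -0.2053 1.1144]
P' = Q + AᵀP(A−BK) = [10.4326 2.7947; 2.7947 2.1144]
tr(P') = 12.5469


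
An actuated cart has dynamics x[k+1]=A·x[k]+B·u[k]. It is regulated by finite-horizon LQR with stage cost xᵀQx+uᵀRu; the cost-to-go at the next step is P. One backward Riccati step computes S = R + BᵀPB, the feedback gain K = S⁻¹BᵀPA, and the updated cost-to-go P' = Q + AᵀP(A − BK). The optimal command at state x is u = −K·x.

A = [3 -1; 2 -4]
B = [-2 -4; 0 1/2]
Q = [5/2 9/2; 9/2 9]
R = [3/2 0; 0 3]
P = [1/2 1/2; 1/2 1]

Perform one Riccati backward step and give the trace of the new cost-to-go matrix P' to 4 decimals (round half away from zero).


29.0621

BᵀP = [-1.0000 -1.0000; -1.7500 -1.5000]
S = R + BᵀPB = [3/2 0; 0 3] + [2.0000 3.5000; 3.5000 6.2500] = [3.5000 3.5000; 3.5000 9.2500]
BᵀPA = [-5.0000 5.0000; -8.2500 7.7500]
K = S⁻¹·BᵀPA = [-0.8634 0.9503; -0.5652 0.4783]
A−BK = [-0.9876 2.8137; 2.2826 -4.2391]
AᵀP(A−BK) = [5.5202 -7.8028; -7.8028 12.0419]
P' = Q + AᵀP(A−BK) = [8.0202 -3.3028; -3.3028 21.0419]
tr(P') = 29.0621


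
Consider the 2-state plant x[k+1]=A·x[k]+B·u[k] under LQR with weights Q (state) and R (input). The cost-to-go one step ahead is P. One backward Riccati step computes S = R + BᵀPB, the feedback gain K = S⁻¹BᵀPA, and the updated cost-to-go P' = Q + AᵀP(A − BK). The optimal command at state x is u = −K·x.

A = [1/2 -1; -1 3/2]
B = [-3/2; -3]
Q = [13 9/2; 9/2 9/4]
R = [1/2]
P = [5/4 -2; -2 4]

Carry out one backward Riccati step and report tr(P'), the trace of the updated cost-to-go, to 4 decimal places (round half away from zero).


BᵀP = [4.1250 -9.0000]
S = R + BᵀPB = [1/2] + [20.8125] = [21.3125]
BᵀPA = [11.0625 -17.6250]
K = S⁻¹·BᵀPA = [0.5191 -0.8270]
A−BK = [1.2786 -2.2405; 0.5572 -0.9809]
AᵀP(A−BK) = [0.5704 -0.9765; -0.9765 1.6745]
P' = Q + AᵀP(A−BK) = [13.5704 3.5235; 3.5235 3.9245]
tr(P') = 17.4949

17.4949


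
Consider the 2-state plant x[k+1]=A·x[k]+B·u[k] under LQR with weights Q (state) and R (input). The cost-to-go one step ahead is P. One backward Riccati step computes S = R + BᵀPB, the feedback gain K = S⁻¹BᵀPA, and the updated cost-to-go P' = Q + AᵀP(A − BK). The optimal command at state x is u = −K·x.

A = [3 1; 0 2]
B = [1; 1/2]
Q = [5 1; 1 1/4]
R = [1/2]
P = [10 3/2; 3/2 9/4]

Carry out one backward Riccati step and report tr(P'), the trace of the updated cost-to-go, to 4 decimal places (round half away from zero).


17.0808

BᵀP = [10.7500 2.6250]
S = R + BᵀPB = [1/2] + [12.0625] = [12.5625]
BᵀPA = [32.2500 16.0000]
K = S⁻¹·BᵀPA = [2.5672 1.2736]
A−BK = [0.4328 -0.2736; -1.2836 1.3632]
AᵀP(A−BK) = [7.2090 -2.0746; -2.0746 4.6219]
P' = Q + AᵀP(A−BK) = [12.2090 -1.0746; -1.0746 4.8719]
tr(P') = 17.0808


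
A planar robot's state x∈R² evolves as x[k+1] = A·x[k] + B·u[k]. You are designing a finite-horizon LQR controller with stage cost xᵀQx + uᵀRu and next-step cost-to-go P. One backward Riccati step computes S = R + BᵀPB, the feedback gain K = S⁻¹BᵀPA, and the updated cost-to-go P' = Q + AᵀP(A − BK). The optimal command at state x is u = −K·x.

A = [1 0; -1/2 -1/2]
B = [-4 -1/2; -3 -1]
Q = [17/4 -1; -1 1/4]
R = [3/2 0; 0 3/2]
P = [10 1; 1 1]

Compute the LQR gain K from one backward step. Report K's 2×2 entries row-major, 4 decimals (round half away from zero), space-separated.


BᵀP = [-43.0000 -7.0000; -6.0000 -1.5000]
S = R + BᵀPB = [3/2 0; 0 3/2] + [193.0000 28.5000; 28.5000 4.5000] = [194.5000 28.5000; 28.5000 6.0000]
BᵀPA = [-39.5000 3.5000; -5.2500 0.7500]
K = S⁻¹·BᵀPA = [-0.2463 -0.0011; 0.2949 0.1300]
A−BK = [0.1623 0.0608; -0.9440 -0.3732]
AᵀP(A−BK) = [1.0695 0.3909; 0.3909 0.1562]
P' = Q + AᵀP(A−BK) = [5.3195 -0.6091; -0.6091 0.4062]
tr(P') = 5.7257

-0.2463 -0.0011 0.2949 0.1300


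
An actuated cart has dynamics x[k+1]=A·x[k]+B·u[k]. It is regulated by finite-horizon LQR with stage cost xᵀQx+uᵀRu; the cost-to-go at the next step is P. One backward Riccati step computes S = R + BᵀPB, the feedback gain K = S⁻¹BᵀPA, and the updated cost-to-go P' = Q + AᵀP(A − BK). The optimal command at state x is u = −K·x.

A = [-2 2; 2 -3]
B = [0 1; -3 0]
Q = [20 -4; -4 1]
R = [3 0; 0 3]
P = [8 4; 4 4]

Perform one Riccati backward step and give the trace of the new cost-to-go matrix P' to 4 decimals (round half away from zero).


36.4526

BᵀP = [-12.0000 -12.0000; 8.0000 4.0000]
S = R + BᵀPB = [3 0; 0 3] + [36.0000 -12.0000; -12.0000 8.0000] = [39.0000 -12.0000; -12.0000 11.0000]
BᵀPA = [0.0000 12.0000; -8.0000 4.0000]
K = S⁻¹·BᵀPA = [-0.3368 0.6316; -1.0947 1.0526]
A−BK = [-0.9053 0.9474; 0.9895 -1.1053]
AᵀP(A−BK) = [7.2421 -7.5789; -7.5789 8.2105]
P' = Q + AᵀP(A−BK) = [27.2421 -11.5789; -11.5789 9.2105]
tr(P') = 36.4526


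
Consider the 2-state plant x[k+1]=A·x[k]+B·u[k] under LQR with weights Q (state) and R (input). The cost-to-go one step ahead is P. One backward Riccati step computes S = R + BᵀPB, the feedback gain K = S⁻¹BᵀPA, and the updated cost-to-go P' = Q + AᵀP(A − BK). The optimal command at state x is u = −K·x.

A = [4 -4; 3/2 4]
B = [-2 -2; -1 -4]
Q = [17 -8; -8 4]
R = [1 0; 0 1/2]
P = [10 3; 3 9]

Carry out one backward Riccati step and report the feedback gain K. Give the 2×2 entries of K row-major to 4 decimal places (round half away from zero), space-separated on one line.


BᵀP = [-23.0000 -15.0000; -32.0000 -42.0000]
S = R + BᵀPB = [1 0; 0 1/2] + [61.0000 106.0000; 106.0000 232.0000] = [62.0000 106.0000; 106.0000 232.5000]
BᵀPA = [-114.5000 32.0000; -191.0000 -40.0000]
K = S⁻¹·BᵀPA = [-2.0054 3.6741; 0.0928 -1.8471]
A−BK = [0.1747 -0.3460; -0.1342 0.2856]
AᵀP(A−BK) = [4.3528 -8.1145; -8.1145 16.5436]
P' = Q + AᵀP(A−BK) = [21.3528 -16.1145; -16.1145 20.5436]
tr(P') = 41.8964

-2.0054 3.6741 0.0928 -1.8471


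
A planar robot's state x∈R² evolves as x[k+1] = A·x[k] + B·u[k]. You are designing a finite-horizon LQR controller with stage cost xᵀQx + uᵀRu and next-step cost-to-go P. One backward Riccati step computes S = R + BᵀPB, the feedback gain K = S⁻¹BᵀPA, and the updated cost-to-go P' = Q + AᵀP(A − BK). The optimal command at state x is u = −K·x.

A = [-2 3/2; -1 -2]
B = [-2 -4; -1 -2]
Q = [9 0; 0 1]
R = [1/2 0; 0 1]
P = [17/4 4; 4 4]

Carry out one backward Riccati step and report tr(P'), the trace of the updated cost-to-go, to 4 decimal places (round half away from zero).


BᵀP = [-12.5000 -12.0000; -25.0000 -24.0000]
S = R + BᵀPB = [1/2 0; 0 1] + [37.0000 74.0000; 74.0000 148.0000] = [37.5000 74.0000; 74.0000 149.0000]
BᵀPA = [37.0000 5.2500; 74.0000 10.5000]
K = S⁻¹·BᵀPA = [0.3318 0.0471; 0.3318 0.0471]
A−BK = [-0.0090 1.7825; -0.0045 -1.8587]
AᵀP(A−BK) = [0.1659 0.0235; 0.0235 0.8209]
P' = Q + AᵀP(A−BK) = [9.1659 0.0235; 0.0235 1.8209]
tr(P') = 10.9868

10.9868


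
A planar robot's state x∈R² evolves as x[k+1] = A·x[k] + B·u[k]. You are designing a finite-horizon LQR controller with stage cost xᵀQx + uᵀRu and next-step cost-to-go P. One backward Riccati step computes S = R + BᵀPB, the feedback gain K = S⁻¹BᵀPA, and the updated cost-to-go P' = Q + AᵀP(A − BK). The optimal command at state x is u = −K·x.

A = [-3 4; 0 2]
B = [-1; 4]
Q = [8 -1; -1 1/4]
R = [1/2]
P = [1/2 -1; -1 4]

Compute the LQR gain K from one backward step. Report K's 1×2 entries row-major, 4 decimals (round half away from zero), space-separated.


BᵀP = [-4.5000 17.0000]
S = R + BᵀPB = [1/2] + [72.5000] = [73.0000]
BᵀPA = [13.5000 16.0000]
K = S⁻¹·BᵀPA = [0.1849 0.2192]
A−BK = [-2.8151 4.2192; -0.7397 1.1233]
AᵀP(A−BK) = [2.0034 -2.9589; -2.9589 4.4932]
P' = Q + AᵀP(A−BK) = [10.0034 -3.9589; -3.9589 4.7432]
tr(P') = 14.7466

0.1849 0.2192


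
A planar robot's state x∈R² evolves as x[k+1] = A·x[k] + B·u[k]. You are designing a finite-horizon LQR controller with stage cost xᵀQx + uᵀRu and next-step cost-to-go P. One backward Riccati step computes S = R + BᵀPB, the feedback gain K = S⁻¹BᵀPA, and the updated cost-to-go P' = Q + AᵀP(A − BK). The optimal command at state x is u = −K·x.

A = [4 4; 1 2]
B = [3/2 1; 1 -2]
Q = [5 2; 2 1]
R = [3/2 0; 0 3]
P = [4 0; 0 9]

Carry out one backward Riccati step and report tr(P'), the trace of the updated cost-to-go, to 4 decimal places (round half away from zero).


BᵀP = [6.0000 9.0000; 4.0000 -18.0000]
S = R + BᵀPB = [3/2 0; 0 3] + [18.0000 -12.0000; -12.0000 40.0000] = [19.5000 -12.0000; -12.0000 43.0000]
BᵀPA = [33.0000 42.0000; -2.0000 -20.0000]
K = S⁻¹·BᵀPA = [2.0086 2.2549; 0.5140 0.1641]
A−BK = [0.4730 0.4536; 0.0194 0.0734]
AᵀP(A−BK) = [7.7430 7.9179; 7.9179 8.5788]
P' = Q + AᵀP(A−BK) = [12.7430 9.9179; 9.9179 9.5788]
tr(P') = 22.3218

22.3218


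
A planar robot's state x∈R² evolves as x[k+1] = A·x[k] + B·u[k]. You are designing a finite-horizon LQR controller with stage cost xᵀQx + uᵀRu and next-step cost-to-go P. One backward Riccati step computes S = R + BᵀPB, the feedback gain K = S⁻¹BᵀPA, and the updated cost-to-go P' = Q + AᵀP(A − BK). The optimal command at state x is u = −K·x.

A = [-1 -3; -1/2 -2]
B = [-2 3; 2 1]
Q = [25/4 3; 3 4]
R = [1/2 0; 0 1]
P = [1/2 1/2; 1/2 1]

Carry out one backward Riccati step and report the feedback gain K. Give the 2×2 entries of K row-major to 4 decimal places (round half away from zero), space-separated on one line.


-0.0659 -0.3516 -0.3352 -1.1209

BᵀP = [0.0000 1.0000; 2.0000 2.5000]
S = R + BᵀPB = [1/2 0; 0 1] + [2.0000 1.0000; 1.0000 8.5000] = [2.5000 1.0000; 1.0000 9.5000]
BᵀPA = [-0.5000 -2.0000; -3.2500 -11.0000]
K = S⁻¹·BᵀPA = [-0.0659 -0.3516; -0.3352 -1.1209]
A−BK = [-0.1264 -0.3407; -0.0330 -0.1758]
AᵀP(A−BK) = [0.1277 0.4313; 0.4313 1.4670]
P' = Q + AᵀP(A−BK) = [6.3777 3.4313; 3.4313 5.4670]
tr(P') = 11.8448


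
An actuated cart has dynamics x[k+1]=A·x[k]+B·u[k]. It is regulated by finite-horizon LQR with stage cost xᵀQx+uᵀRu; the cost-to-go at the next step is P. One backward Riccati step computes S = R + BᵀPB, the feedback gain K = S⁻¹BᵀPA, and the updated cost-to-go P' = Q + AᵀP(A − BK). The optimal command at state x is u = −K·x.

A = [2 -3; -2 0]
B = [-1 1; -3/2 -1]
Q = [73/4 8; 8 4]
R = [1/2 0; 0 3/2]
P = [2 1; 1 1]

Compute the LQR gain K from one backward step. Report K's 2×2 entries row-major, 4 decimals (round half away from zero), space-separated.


-0.1633 1.2653 0.7347 -0.6939

BᵀP = [-3.5000 -2.5000; 1.0000 0.0000]
S = R + BᵀPB = [1/2 0; 0 3/2] + [7.2500 -1.0000; -1.0000 1.0000] = [7.7500 -1.0000; -1.0000 2.5000]
BᵀPA = [-2.0000 10.5000; 2.0000 -3.0000]
K = S⁻¹·BᵀPA = [-0.1633 1.2653; 0.7347 -0.6939]
A−BK = [1.1020 -1.0408; -1.5102 1.2041]
AᵀP(A−BK) = [2.2041 -2.0816; -2.0816 2.6327]
P' = Q + AᵀP(A−BK) = [20.4541 5.9184; 5.9184 6.6327]
tr(P') = 27.0867


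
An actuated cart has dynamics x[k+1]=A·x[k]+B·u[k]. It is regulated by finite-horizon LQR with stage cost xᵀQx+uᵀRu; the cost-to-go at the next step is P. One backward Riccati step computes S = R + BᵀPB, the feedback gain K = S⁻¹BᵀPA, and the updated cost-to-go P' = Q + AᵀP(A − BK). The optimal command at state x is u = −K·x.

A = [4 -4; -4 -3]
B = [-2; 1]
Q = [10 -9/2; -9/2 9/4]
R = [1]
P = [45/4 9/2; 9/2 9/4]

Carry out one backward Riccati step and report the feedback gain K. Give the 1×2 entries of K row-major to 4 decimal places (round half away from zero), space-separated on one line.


-1.4876 3.0496

BᵀP = [-18.0000 -6.7500]
S = R + BᵀPB = [1] + [29.2500] = [30.2500]
BᵀPA = [-45.0000 92.2500]
K = S⁻¹·BᵀPA = [-1.4876 3.0496]
A−BK = [1.0248 2.0992; -2.5124 -6.0496]
AᵀP(A−BK) = [5.0579 2.2314; 2.2314 26.9256]
P' = Q + AᵀP(A−BK) = [15.0579 -2.2686; -2.2686 29.1756]
tr(P') = 44.2335


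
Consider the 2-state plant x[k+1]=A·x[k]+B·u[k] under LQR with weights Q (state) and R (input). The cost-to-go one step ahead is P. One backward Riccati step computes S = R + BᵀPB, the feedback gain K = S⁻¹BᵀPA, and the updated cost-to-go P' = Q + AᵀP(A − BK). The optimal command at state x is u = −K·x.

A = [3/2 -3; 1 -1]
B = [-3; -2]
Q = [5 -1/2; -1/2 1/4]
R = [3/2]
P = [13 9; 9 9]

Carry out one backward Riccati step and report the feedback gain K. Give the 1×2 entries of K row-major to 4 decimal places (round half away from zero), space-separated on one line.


BᵀP = [-57.0000 -45.0000]
S = R + BᵀPB = [3/2] + [261.0000] = [262.5000]
BᵀPA = [-130.5000 216.0000]
K = S⁻¹·BᵀPA = [-0.4971 0.8229]
A−BK = [0.0086 -0.5314; 0.0057 0.6457]
AᵀP(A−BK) = [0.3729 -0.6171; -0.6171 2.2629]
P' = Q + AᵀP(A−BK) = [5.3729 -1.1171; -1.1171 2.5129]
tr(P') = 7.8857

-0.4971 0.8229


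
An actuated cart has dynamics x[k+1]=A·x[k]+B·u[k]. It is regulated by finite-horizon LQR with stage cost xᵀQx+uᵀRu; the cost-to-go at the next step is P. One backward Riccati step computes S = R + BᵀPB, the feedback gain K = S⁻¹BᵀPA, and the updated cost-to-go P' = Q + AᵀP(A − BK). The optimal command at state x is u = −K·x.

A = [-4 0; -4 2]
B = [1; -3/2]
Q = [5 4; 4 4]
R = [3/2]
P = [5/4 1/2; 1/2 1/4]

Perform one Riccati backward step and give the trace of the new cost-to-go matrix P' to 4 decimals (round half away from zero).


46.5172

BᵀP = [0.5000 0.1250]
S = R + BᵀPB = [3/2] + [0.3125] = [1.8125]
BᵀPA = [-2.5000 0.2500]
K = S⁻¹·BᵀPA = [-1.3793 0.1379]
A−BK = [-2.6207 -0.1379; -6.0690 2.2069]
AᵀP(A−BK) = [36.5517 -5.6552; -5.6552 0.9655]
P' = Q + AᵀP(A−BK) = [41.5517 -1.6552; -1.6552 4.9655]
tr(P') = 46.5172


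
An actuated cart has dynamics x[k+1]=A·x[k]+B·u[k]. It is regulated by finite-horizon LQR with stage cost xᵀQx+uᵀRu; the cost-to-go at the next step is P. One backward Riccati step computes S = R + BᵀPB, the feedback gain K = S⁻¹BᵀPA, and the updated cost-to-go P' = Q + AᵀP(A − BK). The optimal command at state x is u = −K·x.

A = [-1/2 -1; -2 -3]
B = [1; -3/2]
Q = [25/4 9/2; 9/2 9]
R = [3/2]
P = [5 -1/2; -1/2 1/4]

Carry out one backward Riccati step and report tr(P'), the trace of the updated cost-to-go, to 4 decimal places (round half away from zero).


19.4617

BᵀP = [5.7500 -0.8750]
S = R + BᵀPB = [3/2] + [7.0625] = [8.5625]
BᵀPA = [-1.1250 -3.1250]
K = S⁻¹·BᵀPA = [-0.1314 -0.3650]
A−BK = [-0.3686 -0.6350; -2.1971 -3.5474]
AᵀP(A−BK) = [1.1022 1.8394; 1.8394 3.1095]
P' = Q + AᵀP(A−BK) = [7.3522 6.3394; 6.3394 12.1095]
tr(P') = 19.4617


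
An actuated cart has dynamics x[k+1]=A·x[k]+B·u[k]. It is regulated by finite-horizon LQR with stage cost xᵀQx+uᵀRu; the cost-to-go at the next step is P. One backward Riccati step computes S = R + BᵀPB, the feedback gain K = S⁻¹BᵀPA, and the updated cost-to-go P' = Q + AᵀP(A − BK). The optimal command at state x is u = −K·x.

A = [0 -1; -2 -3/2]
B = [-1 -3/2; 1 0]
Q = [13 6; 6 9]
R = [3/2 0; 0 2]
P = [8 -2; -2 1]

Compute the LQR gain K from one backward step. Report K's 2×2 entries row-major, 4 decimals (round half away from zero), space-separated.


-0.4615 -0.0385 0.0462 0.4038

BᵀP = [-10.0000 3.0000; -12.0000 3.0000]
S = R + BᵀPB = [3/2 0; 0 2] + [13.0000 15.0000; 15.0000 18.0000] = [14.5000 15.0000; 15.0000 20.0000]
BᵀPA = [-6.0000 5.5000; -6.0000 7.5000]
K = S⁻¹·BᵀPA = [-0.4615 -0.0385; 0.0462 0.4038]
A−BK = [-0.3923 -0.4327; -1.5385 -1.4615]
AᵀP(A−BK) = [1.5077 1.1923; 1.1923 1.4327]
P' = Q + AᵀP(A−BK) = [14.5077 7.1923; 7.1923 10.4327]
tr(P') = 24.9404


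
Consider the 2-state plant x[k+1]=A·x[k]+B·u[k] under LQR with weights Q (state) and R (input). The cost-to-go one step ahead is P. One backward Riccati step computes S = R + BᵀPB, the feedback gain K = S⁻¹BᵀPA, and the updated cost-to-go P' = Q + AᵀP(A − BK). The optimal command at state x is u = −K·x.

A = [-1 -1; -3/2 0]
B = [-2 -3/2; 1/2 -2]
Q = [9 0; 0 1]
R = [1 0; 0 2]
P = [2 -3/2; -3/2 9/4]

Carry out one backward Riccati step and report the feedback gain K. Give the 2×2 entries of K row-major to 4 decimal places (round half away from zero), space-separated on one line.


BᵀP = [-4.7500 4.1250; 0.0000 -2.2500]
S = R + BᵀPB = [1 0; 0 2] + [11.5625 -1.1250; -1.1250 4.5000] = [12.5625 -1.1250; -1.1250 6.5000]
BᵀPA = [-1.4375 4.7500; 3.3750 0.0000]
K = S⁻¹·BᵀPA = [-0.0690 0.3841; 0.5073 0.0665]
A−BK = [-0.3771 -0.1322; -0.4509 -0.0591]
AᵀP(A−BK) = [0.7512 0.0777; 0.0777 0.1757]
P' = Q + AᵀP(A−BK) = [9.7512 0.0777; 0.0777 1.1757]
tr(P') = 10.9269

-0.0690 0.3841 0.5073 0.0665


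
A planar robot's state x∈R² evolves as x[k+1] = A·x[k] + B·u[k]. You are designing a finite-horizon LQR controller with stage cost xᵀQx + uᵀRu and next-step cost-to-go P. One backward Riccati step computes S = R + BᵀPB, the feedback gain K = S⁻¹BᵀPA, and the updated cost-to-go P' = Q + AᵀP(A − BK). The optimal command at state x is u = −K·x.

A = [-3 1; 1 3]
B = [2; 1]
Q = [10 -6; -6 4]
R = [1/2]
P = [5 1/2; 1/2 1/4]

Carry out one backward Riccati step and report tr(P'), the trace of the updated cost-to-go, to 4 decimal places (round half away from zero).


17.3516

BᵀP = [10.5000 1.2500]
S = R + BᵀPB = [1/2] + [22.2500] = [22.7500]
BᵀPA = [-30.2500 14.2500]
K = S⁻¹·BᵀPA = [-1.3297 0.6264]
A−BK = [-0.3407 -0.2527; 2.3297 2.3736]
AᵀP(A−BK) = [2.0275 0.6978; 0.6978 1.3242]
P' = Q + AᵀP(A−BK) = [12.0275 -5.3022; -5.3022 5.3242]
tr(P') = 17.3516


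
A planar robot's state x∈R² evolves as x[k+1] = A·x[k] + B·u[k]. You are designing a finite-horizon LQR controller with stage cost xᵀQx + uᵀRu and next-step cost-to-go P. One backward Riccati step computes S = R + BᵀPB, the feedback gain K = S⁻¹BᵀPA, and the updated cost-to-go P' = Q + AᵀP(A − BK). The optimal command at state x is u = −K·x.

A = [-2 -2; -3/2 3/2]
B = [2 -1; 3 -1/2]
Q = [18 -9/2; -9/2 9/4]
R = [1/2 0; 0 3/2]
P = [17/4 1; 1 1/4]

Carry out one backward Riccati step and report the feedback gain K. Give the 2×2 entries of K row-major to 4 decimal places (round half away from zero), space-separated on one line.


-0.8064 -0.5541 0.1181 0.0996

BᵀP = [11.5000 2.7500; -4.7500 -1.1250]
S = R + BᵀPB = [1/2 0; 0 3/2] + [31.2500 -12.8750; -12.8750 5.3125] = [31.7500 -12.8750; -12.8750 6.8125]
BᵀPA = [-27.1250 -18.8750; 11.1875 7.8125]
K = S⁻¹·BᵀPA = [-0.8064 -0.5541; 0.1181 0.0996]
A−BK = [-0.2690 -0.7922; 0.9784 3.2121]
AᵀP(A−BK) = [0.3666 0.2933; 0.2933 0.3258]
P' = Q + AᵀP(A−BK) = [18.3666 -4.2067; -4.2067 2.5758]
tr(P') = 20.9423


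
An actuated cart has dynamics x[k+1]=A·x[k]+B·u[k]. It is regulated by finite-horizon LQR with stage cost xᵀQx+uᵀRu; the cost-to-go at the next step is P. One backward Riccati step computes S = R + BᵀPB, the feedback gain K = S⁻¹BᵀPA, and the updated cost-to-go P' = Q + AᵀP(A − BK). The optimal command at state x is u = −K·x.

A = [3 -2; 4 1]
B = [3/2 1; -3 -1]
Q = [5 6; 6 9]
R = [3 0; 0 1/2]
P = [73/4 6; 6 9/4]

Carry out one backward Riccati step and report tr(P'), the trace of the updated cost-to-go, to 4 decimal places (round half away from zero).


BᵀP = [9.3750 2.2500; 12.2500 3.7500]
S = R + BᵀPB = [3 0; 0 1/2] + [7.3125 7.1250; 7.1250 8.5000] = [10.3125 7.1250; 7.1250 9.0000]
BᵀPA = [37.1250 -16.5000; 51.7500 -20.7500]
K = S⁻¹·BᵀPA = [-0.8227 -0.0156; 6.4013 -2.2932]
A−BK = [-2.1672 0.3166; 7.9331 -1.3400]
AᵀP(A−BK) = [43.5251 -11.2475; -11.2475 3.4086]
P' = Q + AᵀP(A−BK) = [48.5251 -5.2475; -5.2475 12.4086]
tr(P') = 60.9337

60.9337


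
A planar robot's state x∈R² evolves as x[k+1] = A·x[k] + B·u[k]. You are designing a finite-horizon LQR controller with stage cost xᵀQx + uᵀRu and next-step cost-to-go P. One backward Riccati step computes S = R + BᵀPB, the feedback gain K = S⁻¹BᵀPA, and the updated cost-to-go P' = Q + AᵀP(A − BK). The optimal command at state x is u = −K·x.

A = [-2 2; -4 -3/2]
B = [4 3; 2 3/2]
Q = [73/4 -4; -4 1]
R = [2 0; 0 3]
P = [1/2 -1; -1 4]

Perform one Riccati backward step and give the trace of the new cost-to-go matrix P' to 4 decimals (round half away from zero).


BᵀP = [0.0000 4.0000; 0.0000 3.0000]
S = R + BᵀPB = [2 0; 0 3] + [8.0000 6.0000; 6.0000 4.5000] = [10.0000 6.0000; 6.0000 7.5000]
BᵀPA = [-16.0000 -6.0000; -12.0000 -4.5000]
K = S⁻¹·BᵀPA = [-1.2308 -0.4615; -0.6154 -0.2308]
A−BK = [4.7692 4.5385; -0.6154 -0.2308]
AᵀP(A−BK) = [22.9231 16.8462; 16.8462 13.1923]
P' = Q + AᵀP(A−BK) = [41.1731 12.8462; 12.8462 14.1923]
tr(P') = 55.3654

55.3654


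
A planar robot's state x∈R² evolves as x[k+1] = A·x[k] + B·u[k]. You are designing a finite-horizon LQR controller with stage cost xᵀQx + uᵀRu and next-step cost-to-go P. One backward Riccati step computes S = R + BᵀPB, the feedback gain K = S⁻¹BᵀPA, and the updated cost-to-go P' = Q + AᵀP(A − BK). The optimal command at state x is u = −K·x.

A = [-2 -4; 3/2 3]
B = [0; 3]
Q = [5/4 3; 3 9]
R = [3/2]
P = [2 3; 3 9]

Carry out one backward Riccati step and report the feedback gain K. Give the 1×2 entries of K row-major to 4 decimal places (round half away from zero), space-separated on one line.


0.2727 0.5455

BᵀP = [9.0000 27.0000]
S = R + BᵀPB = [3/2] + [81.0000] = [82.5000]
BᵀPA = [22.5000 45.0000]
K = S⁻¹·BᵀPA = [0.2727 0.5455]
A−BK = [-2.0000 -4.0000; 0.6818 1.3636]
AᵀP(A−BK) = [4.1136 8.2273; 8.2273 16.4545]
P' = Q + AᵀP(A−BK) = [5.3636 11.2273; 11.2273 25.4545]
tr(P') = 30.8182


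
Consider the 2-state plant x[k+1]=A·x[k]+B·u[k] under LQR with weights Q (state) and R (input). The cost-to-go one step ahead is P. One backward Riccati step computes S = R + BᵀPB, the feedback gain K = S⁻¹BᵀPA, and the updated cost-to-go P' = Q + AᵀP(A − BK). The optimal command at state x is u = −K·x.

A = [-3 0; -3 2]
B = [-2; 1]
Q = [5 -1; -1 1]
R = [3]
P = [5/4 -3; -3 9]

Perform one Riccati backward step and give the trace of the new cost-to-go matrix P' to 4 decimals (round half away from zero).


BᵀP = [-5.5000 15.0000]
S = R + BᵀPB = [3] + [26.0000] = [29.0000]
BᵀPA = [-28.5000 30.0000]
K = S⁻¹·BᵀPA = [-0.9828 1.0345]
A−BK = [-4.9655 2.0690; -2.0172 0.9655]
AᵀP(A−BK) = [10.2414 -6.5172; -6.5172 4.9655]
P' = Q + AᵀP(A−BK) = [15.2414 -7.5172; -7.5172 5.9655]
tr(P') = 21.2069

21.2069


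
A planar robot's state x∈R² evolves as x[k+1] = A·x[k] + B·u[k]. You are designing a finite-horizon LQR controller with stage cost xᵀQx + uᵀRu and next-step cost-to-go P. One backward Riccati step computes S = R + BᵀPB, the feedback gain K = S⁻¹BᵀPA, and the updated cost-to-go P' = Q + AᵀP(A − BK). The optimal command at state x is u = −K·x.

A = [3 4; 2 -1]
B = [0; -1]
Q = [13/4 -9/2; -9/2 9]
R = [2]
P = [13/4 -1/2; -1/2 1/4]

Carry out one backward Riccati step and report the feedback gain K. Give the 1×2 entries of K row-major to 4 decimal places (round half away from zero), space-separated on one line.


0.4444 1.0000

BᵀP = [0.5000 -0.2500]
S = R + BᵀPB = [2] + [0.2500] = [2.2500]
BᵀPA = [1.0000 2.2500]
K = S⁻¹·BᵀPA = [0.4444 1.0000]
A−BK = [3.0000 4.0000; 2.4444 0.0000]
AᵀP(A−BK) = [23.8056 35.0000; 35.0000 54.0000]
P' = Q + AᵀP(A−BK) = [27.0556 30.5000; 30.5000 63.0000]
tr(P') = 90.0556


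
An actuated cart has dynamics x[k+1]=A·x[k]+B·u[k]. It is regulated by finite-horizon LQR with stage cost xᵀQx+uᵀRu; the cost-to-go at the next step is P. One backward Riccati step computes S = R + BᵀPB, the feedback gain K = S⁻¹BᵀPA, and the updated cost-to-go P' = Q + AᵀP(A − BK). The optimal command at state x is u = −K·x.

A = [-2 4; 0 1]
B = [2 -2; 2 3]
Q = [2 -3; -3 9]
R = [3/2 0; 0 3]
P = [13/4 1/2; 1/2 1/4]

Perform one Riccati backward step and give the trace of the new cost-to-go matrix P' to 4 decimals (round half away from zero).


15.6268

BᵀP = [7.5000 1.5000; -5.0000 -0.2500]
S = R + BᵀPB = [3/2 0; 0 3] + [18.0000 -10.5000; -10.5000 9.2500] = [19.5000 -10.5000; -10.5000 12.2500]
BᵀPA = [-15.0000 31.5000; 10.0000 -20.2500]
K = S⁻¹·BᵀPA = [-0.6122 1.3469; 0.2915 -0.4985]
A−BK = [-0.1924 0.3090; 0.3499 -0.1983]
AᵀP(A−BK) = [0.9009 -1.8105; -1.8105 3.7259]
P' = Q + AᵀP(A−BK) = [2.9009 -4.8105; -4.8105 12.7259]
tr(P') = 15.6268


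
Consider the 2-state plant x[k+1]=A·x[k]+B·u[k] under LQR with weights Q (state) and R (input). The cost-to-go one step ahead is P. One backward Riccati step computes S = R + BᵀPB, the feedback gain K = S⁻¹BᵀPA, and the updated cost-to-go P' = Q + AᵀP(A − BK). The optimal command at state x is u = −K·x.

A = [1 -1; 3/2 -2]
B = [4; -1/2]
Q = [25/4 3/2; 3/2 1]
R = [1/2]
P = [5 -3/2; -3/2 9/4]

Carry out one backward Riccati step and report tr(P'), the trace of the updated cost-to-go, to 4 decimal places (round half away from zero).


19.1642

BᵀP = [20.7500 -7.1250]
S = R + BᵀPB = [1/2] + [86.5625] = [87.0625]
BᵀPA = [10.0625 -6.5000]
K = S⁻¹·BᵀPA = [0.1156 -0.0747]
A−BK = [0.5377 -0.7014; 1.5578 -2.0373]
AᵀP(A−BK) = [4.3995 -5.7487; -5.7487 7.5147]
P' = Q + AᵀP(A−BK) = [10.6495 -4.2487; -4.2487 8.5147]
tr(P') = 19.1642


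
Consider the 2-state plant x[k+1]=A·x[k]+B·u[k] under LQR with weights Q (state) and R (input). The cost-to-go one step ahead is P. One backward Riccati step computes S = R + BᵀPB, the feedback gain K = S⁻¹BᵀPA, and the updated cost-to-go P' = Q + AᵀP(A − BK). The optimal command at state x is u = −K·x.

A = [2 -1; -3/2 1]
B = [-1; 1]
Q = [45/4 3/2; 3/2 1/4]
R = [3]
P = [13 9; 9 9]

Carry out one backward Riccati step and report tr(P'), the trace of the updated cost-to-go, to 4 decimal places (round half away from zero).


BᵀP = [-4.0000 0.0000]
S = R + BᵀPB = [3] + [4.0000] = [7.0000]
BᵀPA = [-8.0000 4.0000]
K = S⁻¹·BᵀPA = [-1.1429 0.5714]
A−BK = [0.8571 -0.4286; -0.3571 0.4286]
AᵀP(A−BK) = [9.1071 -3.4286; -3.4286 1.7143]
P' = Q + AᵀP(A−BK) = [20.3571 -1.9286; -1.9286 1.9643]
tr(P') = 22.3214

22.3214


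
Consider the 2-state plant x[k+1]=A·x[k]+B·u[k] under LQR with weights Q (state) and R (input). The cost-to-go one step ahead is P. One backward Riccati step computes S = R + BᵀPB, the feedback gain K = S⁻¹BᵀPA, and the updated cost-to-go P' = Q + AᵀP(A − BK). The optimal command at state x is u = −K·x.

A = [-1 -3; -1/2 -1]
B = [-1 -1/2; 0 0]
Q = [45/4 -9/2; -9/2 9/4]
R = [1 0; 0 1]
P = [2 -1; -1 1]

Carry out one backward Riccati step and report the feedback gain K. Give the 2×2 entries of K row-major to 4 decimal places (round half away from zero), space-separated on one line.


0.4286 1.4286 0.2143 0.7143

BᵀP = [-2.0000 1.0000; -1.0000 0.5000]
S = R + BᵀPB = [1 0; 0 1] + [2.0000 1.0000; 1.0000 0.5000] = [3.0000 1.0000; 1.0000 1.5000]
BᵀPA = [1.5000 5.0000; 0.7500 2.5000]
K = S⁻¹·BᵀPA = [0.4286 1.4286; 0.2143 0.7143]
A−BK = [-0.4643 -1.2143; -0.5000 -1.0000]
AᵀP(A−BK) = [0.4464 1.3214; 1.3214 4.0714]
P' = Q + AᵀP(A−BK) = [11.6964 -3.1786; -3.1786 6.3214]
tr(P') = 18.0179


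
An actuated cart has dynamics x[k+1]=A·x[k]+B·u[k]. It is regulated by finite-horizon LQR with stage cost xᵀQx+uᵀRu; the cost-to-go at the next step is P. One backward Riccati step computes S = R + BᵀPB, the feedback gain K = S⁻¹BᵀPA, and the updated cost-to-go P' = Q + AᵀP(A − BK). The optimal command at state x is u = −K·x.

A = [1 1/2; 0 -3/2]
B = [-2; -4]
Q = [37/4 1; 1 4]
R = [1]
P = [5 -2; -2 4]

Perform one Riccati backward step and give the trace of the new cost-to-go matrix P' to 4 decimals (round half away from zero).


BᵀP = [-2.0000 -12.0000]
S = R + BᵀPB = [1] + [52.0000] = [53.0000]
BᵀPA = [-2.0000 17.0000]
K = S⁻¹·BᵀPA = [-0.0377 0.3208]
A−BK = [0.9245 1.1415; -0.1509 -0.2170]
AᵀP(A−BK) = [4.9245 6.1415; 6.1415 7.7972]
P' = Q + AᵀP(A−BK) = [14.1745 7.1415; 7.1415 11.7972]
tr(P') = 25.9717

25.9717


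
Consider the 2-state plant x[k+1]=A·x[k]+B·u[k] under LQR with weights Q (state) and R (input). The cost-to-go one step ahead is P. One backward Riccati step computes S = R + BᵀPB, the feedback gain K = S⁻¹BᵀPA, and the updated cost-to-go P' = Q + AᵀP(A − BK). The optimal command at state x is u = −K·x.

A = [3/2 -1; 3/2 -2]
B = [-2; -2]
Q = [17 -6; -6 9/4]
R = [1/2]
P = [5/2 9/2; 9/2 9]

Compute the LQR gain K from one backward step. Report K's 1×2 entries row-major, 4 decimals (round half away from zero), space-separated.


BᵀP = [-14.0000 -27.0000]
S = R + BᵀPB = [1/2] + [82.0000] = [82.5000]
BᵀPA = [-61.5000 68.0000]
K = S⁻¹·BᵀPA = [-0.7455 0.8242]
A−BK = [0.0091 0.6485; 0.0091 -0.3515]
AᵀP(A−BK) = [0.2795 -0.3091; -0.3091 0.4515]
P' = Q + AᵀP(A−BK) = [17.2795 -6.3091; -6.3091 2.7015]
tr(P') = 19.9811

-0.7455 0.8242


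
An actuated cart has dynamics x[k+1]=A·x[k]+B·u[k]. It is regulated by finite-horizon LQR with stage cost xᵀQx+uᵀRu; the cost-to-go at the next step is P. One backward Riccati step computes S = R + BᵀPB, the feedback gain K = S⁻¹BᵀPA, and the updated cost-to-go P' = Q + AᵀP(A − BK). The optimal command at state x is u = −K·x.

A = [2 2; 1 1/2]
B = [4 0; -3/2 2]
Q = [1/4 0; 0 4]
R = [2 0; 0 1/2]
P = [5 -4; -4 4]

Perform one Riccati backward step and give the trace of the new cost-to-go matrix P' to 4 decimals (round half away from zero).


BᵀP = [26.0000 -22.0000; -8.0000 8.0000]
S = R + BᵀPB = [2 0; 0 1/2] + [137.0000 -44.0000; -44.0000 16.0000] = [139.0000 -44.0000; -44.0000 16.5000]
BᵀPA = [30.0000 41.0000; -8.0000 -12.0000]
K = S⁻¹·BᵀPA = [0.4000 0.4154; 0.5818 0.3804]
A−BK = [0.4000 0.3385; 0.4364 0.3622]
AᵀP(A−BK) = [0.6545 0.5818; 0.5818 0.5343]
P' = Q + AᵀP(A−BK) = [0.9045 0.5818; 0.5818 4.5343]
tr(P') = 5.4388

5.4388


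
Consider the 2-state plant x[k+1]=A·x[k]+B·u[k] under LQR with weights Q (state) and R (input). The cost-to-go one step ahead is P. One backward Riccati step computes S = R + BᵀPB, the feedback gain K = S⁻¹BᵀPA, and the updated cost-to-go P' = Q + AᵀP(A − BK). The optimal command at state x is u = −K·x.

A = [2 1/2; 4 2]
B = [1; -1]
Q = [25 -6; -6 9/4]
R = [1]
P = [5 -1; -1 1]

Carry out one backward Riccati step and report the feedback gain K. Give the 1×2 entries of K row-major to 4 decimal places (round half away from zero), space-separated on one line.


0.4444 -0.1111

BᵀP = [6.0000 -2.0000]
S = R + BᵀPB = [1] + [8.0000] = [9.0000]
BᵀPA = [4.0000 -1.0000]
K = S⁻¹·BᵀPA = [0.4444 -0.1111]
A−BK = [1.5556 0.6111; 4.4444 1.8889]
AᵀP(A−BK) = [18.2222 7.4444; 7.4444 3.1389]
P' = Q + AᵀP(A−BK) = [43.2222 1.4444; 1.4444 5.3889]
tr(P') = 48.6111


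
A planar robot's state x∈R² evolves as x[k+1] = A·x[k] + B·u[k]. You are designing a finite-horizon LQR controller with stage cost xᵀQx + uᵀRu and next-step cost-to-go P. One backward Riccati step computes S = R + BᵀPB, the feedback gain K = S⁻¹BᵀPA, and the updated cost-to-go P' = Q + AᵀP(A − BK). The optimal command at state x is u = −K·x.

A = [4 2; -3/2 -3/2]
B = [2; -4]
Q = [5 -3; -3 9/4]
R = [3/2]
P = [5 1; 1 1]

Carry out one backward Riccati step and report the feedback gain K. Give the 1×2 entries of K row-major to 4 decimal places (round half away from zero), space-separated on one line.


BᵀP = [6.0000 -2.0000]
S = R + BᵀPB = [3/2] + [20.0000] = [21.5000]
BᵀPA = [27.0000 15.0000]
K = S⁻¹·BᵀPA = [1.2558 0.6977]
A−BK = [1.4884 0.6047; 3.5233 1.2907]
AᵀP(A−BK) = [36.3430 14.4128; 14.4128 5.7849]
P' = Q + AᵀP(A−BK) = [41.3430 11.4128; 11.4128 8.0349]
tr(P') = 49.3779

1.2558 0.6977


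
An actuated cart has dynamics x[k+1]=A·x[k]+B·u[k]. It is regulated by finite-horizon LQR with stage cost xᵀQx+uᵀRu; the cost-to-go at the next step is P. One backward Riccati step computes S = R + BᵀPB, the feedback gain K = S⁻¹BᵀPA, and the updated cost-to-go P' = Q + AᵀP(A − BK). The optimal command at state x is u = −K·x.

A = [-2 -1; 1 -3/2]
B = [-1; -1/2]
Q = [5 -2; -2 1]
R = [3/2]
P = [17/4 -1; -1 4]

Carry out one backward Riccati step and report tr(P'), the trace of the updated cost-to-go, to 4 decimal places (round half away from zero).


29.1087

BᵀP = [-3.7500 -1.0000]
S = R + BᵀPB = [3/2] + [4.2500] = [5.7500]
BᵀPA = [6.5000 5.2500]
K = S⁻¹·BᵀPA = [1.1304 0.9130]
A−BK = [-0.8696 -0.0870; 1.5652 -1.0435]
AᵀP(A−BK) = [17.6522 -5.4348; -5.4348 5.4565]
P' = Q + AᵀP(A−BK) = [22.6522 -7.4348; -7.4348 6.4565]
tr(P') = 29.1087


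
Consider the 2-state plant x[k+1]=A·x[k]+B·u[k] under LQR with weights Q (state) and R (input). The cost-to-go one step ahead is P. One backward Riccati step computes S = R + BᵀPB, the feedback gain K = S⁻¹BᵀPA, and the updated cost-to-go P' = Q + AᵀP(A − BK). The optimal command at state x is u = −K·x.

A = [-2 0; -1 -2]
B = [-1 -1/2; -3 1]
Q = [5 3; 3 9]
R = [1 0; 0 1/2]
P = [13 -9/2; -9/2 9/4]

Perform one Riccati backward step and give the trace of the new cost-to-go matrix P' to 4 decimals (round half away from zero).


BᵀP = [0.5000 -2.2500; -11.0000 4.5000]
S = R + BᵀPB = [1 0; 0 1/2] + [6.2500 -2.5000; -2.5000 10.0000] = [7.2500 -2.5000; -2.5000 10.5000]
BᵀPA = [1.2500 4.5000; 17.5000 -9.0000]
K = S⁻¹·BᵀPA = [0.8140 0.3542; 1.8605 -0.7728]
A−BK = [-0.2558 -0.0322; -0.4186 -0.1646]
AᵀP(A−BK) = [2.6744 -0.4186; -0.4186 0.4508]
P' = Q + AᵀP(A−BK) = [7.6744 2.5814; 2.5814 9.4508]
tr(P') = 17.1252

17.1252


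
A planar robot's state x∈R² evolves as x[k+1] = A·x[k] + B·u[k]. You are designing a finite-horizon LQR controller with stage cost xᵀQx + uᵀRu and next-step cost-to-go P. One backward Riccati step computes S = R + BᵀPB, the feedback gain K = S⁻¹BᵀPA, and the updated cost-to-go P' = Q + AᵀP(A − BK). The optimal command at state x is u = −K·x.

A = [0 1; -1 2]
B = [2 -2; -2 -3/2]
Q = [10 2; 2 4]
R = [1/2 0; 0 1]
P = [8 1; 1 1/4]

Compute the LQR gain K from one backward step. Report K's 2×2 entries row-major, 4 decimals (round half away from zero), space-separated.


BᵀP = [14.0000 1.5000; -17.5000 -2.3750]
S = R + BᵀPB = [1/2 0; 0 1] + [25.0000 -30.2500; -30.2500 38.5625] = [25.5000 -30.2500; -30.2500 39.5625]
BᵀPA = [-1.5000 17.0000; 2.3750 -22.2500]
K = S⁻¹·BᵀPA = [0.1333 -0.0053; 0.1619 -0.5665]
A−BK = [0.0573 -0.1223; -0.4905 1.1396]
AᵀP(A−BK) = [0.0653 -0.1626; -0.1626 0.4865]
P' = Q + AᵀP(A−BK) = [10.0653 1.8374; 1.8374 4.4865]
tr(P') = 14.5518

0.1333 -0.0053 0.1619 -0.5665


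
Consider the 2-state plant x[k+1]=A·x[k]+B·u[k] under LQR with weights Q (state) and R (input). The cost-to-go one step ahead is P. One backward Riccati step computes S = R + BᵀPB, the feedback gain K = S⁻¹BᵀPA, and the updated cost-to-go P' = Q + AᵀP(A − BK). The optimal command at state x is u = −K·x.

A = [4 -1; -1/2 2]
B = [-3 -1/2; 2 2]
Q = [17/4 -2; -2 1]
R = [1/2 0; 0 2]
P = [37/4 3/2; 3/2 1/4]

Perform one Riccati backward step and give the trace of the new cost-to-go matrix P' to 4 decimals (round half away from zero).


BᵀP = [-24.7500 -4.0000; -1.6250 -0.2500]
S = R + BᵀPB = [1/2 0; 0 2] + [66.2500 4.3750; 4.3750 0.3125] = [66.7500 4.3750; 4.3750 2.3125]
BᵀPA = [-97.0000 16.7500; -6.3750 1.1250]
K = S⁻¹·BᵀPA = [-1.4526 0.2501; -0.0086 0.0134]
A−BK = [-0.3621 -0.2431; 2.4223 1.4731]
AᵀP(A−BK) = [1.1036 -0.1589; -0.1589 0.0465]
P' = Q + AᵀP(A−BK) = [5.3536 -2.1589; -2.1589 1.0465]
tr(P') = 6.4000

6.4000


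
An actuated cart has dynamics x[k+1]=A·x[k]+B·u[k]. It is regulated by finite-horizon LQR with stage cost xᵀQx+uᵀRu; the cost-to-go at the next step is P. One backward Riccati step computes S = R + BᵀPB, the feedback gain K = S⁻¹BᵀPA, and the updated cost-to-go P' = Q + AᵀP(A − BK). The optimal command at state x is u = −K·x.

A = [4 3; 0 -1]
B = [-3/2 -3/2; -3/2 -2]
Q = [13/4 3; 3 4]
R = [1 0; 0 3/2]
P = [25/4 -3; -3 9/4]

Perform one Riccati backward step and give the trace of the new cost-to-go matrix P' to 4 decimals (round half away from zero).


BᵀP = [-4.8750 1.1250; -3.3750 0.0000]
S = R + BᵀPB = [1 0; 0 3/2] + [5.6250 5.0625; 5.0625 5.0625] = [6.6250 5.0625; 5.0625 6.5625]
BᵀPA = [-19.5000 -15.7500; -13.5000 -10.1250]
K = S⁻¹·BᵀPA = [-3.3408 -2.9192; 0.5200 0.7091]
A−BK = [-0.2311 -0.3152; -3.9711 -3.9606]
AᵀP(A−BK) = [41.8752 39.6481; 39.6481 37.7019]
P' = Q + AᵀP(A−BK) = [45.1252 42.6481; 42.6481 41.7019]
tr(P') = 86.8272

86.8272


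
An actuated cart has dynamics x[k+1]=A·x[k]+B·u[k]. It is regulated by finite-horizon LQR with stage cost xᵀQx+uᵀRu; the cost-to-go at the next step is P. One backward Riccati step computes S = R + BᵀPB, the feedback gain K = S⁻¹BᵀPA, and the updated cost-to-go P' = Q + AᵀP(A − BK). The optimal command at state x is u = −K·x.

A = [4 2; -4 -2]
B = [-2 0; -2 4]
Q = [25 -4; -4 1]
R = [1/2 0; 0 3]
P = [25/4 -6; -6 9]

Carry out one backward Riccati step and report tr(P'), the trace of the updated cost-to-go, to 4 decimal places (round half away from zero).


BᵀP = [-0.5000 -6.0000; -24.0000 36.0000]
S = R + BᵀPB = [1/2 0; 0 3] + [13.0000 -24.0000; -24.0000 144.0000] = [13.5000 -24.0000; -24.0000 147.0000]
BᵀPA = [22.0000 11.0000; -240.0000 -120.0000]
K = S⁻¹·BᵀPA = [-1.7934 -0.8967; -1.9255 -0.9627]
A−BK = [0.4132 0.2066; 0.1150 0.0575]
AᵀP(A−BK) = [13.3461 6.6731; 6.6731 3.3365]
P' = Q + AᵀP(A−BK) = [38.3461 2.6731; 2.6731 4.3365]
tr(P') = 42.6826

42.6826
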